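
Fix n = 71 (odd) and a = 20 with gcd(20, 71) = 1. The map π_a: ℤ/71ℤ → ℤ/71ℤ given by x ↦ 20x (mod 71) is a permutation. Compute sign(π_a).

Orbit of 30 under x↦20x: [30, 32, 1, 20, 45, 48, 37]… (length divides ord_71(20)).
11 cycles of lengths [7, 7, 7, 7, 7, 7, 7, 7, 7, 7, 1].
11 cycles on 71: each ℓ→(−1)^(ℓ−1), product (−1)^60 = +1.

+1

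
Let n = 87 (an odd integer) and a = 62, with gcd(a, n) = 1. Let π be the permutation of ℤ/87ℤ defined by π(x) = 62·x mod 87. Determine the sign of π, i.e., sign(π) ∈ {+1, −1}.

Orbit of 82 under x↦62x: [82, 38, 7, 86, 25, 71, 52]… (length divides ord_87(62)).
Cycle lengths of π_62 on ℤ/87ℤ: [14, 14, 14, 14, 14, 14, 2, 1]; 8 cycles in total.
Σ(ℓ_i−1) = 87−8 = 79; sign = (−1)^79 = -1.
Via Zolotarev, sign(π_{62}) = (62|87) = -1.

-1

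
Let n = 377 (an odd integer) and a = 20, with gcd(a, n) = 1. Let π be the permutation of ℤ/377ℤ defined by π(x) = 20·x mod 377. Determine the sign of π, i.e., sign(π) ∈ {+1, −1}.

-1

Start at x=223: 223 → 313 → 228 → 36 → 343 → 74 → 349 → … (one orbit).
The orbit structure of x ↦ 20x mod 377: 10 orbits of sizes [84, 84, 84, 84, 12, 7, 7, 7, 7, 1].
10 cycles on 377: each ℓ→(−1)^(ℓ−1), product (−1)^367 = -1.
Via Zolotarev, sign(π_{20}) = (20|377) = -1.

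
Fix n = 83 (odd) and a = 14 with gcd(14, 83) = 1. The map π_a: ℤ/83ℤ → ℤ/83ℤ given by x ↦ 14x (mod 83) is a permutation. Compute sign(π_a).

-1

Orbit of 65 under x↦14x: [65, 80, 41, 76, 68, 39, 48]… (length divides ord_83(14)).
The orbit structure of x ↦ 14x mod 83: 2 orbits of sizes [82, 1].
Σ(ℓ_i−1) = 83−2 = 81; sign = (−1)^81 = -1.
Zolotarev: (14|83) = -1, matching the cycle-count sign.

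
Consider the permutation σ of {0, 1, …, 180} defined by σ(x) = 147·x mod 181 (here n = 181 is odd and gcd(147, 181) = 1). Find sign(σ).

+1

Start at x=49: 49 → 144 → 172 → 125 → 94 → 62 → 64 → … (one orbit).
The orbit structure of x ↦ 147x mod 181: 3 orbits of sizes [90, 90, 1].
3 cycles on 181: each ℓ→(−1)^(ℓ−1), product (−1)^178 = +1.
Zolotarev: (147|181) = +1, matching the cycle-count sign.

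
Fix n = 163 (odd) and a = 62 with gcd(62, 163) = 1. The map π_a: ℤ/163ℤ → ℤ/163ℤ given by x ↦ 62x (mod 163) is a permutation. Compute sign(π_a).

+1

Trace 136: π^k(136) = [136, 119, 43, 58, 10, 131, 135] for k=0..6.
π_62 has 3 disjoint cycles with lengths [81, 81, 1] on {0,…,162}.
163 − 3 = 160 transpositions; sign(π) = (−1)^160 = +1.
Check: (62/163) = +1 by Zolotarev.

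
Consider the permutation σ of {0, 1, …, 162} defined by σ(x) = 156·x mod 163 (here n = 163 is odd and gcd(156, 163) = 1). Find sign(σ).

Orbit of 10 under x↦156x: [10, 93, 1, 156, 49, 146, 119]… (length divides ord_163(156)).
Cycle lengths of π_156 on ℤ/163ℤ: [81, 81, 1]; 3 cycles in total.
163 − 3 = 160 transpositions; sign(π) = (−1)^160 = +1.
The Jacobi symbol (156|163) = +1 (Zolotarev) agrees.

+1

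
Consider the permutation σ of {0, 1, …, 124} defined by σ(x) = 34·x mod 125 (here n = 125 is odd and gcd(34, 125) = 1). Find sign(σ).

+1

Trace 116: π^k(116) = [116, 69, 96, 14, 101, 59, 6] for k=0..6.
Cycle type of π: 50×2 + 10×2 + 2×2 + 1; total 7 cycles.
n − c = 125 − 7 = 118; sign = (−1)^118 = +1.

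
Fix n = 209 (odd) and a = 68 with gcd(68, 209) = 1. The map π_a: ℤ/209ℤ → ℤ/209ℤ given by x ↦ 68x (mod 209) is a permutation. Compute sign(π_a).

Start at x=68: 68 → 26 → 96 → 49 → 197 → 20 → 106 → … (one orbit).
Cycle type of π: 30×6 + 10 + 3×6 + 1; total 14 cycles.
Σ(ℓ_i−1) = 209−14 = 195; sign = (−1)^195 = -1.

-1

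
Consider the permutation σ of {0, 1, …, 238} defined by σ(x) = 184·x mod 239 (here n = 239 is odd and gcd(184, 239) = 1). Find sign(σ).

Start at x=192: 192 → 195 → 30 → 23 → 169 → 26 → 4 → … (one orbit).
π_184 has 2 disjoint cycles with lengths [238, 1] on {0,…,238}.
n − c = 239 − 2 = 237; sign = (−1)^237 = -1.
Check: (184/239) = -1 by Zolotarev.

-1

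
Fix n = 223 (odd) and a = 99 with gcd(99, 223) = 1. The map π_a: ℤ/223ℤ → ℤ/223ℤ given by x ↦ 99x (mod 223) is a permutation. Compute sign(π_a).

-1

Start at x=215: 215 → 100 → 88 → 15 → 147 → 58 → 167 → … (one orbit).
Cycle lengths of π_99 on ℤ/223ℤ: [222, 1]; 2 cycles in total.
2 cycles on 223: each ℓ→(−1)^(ℓ−1), product (−1)^221 = -1.
Zolotarev: (99|223) = -1, matching the cycle-count sign.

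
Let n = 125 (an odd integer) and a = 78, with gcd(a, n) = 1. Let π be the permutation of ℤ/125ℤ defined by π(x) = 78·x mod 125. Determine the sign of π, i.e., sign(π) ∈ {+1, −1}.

Orbit of 59 under x↦78x: [59, 102, 81, 68, 54, 87, 36]… (length divides ord_125(78)).
Decompose π into cycles: lengths [100, 20, 4, 1] (4 cycles, including the fixed point 0).
n − c = 125 − 4 = 121; sign = (−1)^121 = -1.
(78|125)_J = -1 (Zolotarev's lemma cross-check).

-1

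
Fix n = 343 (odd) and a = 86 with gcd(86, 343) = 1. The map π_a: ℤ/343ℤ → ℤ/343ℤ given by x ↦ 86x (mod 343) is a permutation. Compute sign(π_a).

+1

Trace 235: π^k(235) = [235, 316, 79, 277, 155, 296, 74] for k=0..6.
Cycle lengths of π_86 on ℤ/343ℤ: [147, 147, 21, 21, 3, 3, 1]; 7 cycles in total.
sign(π) = (−1)^{n − #cycles} = (−1)^{343−7} = (−1)^336 = +1.
(86|343)_J = +1 (Zolotarev's lemma cross-check).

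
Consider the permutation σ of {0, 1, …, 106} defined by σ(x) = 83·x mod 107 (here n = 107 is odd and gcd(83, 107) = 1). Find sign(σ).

Orbit of 36 under x↦83x: [36, 99, 85, 100, 61, 34, 40]… (length divides ord_107(83)).
Cycle lengths of π_83 on ℤ/107ℤ: [53, 53, 1]; 3 cycles in total.
sign(π) = (−1)^{n − #cycles} = (−1)^{107−3} = (−1)^104 = +1.
The Jacobi symbol (83|107) = +1 (Zolotarev) agrees.

+1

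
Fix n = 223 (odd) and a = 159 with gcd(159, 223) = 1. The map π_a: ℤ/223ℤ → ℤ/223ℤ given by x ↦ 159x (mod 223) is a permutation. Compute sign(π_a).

Start at x=105: 105 → 193 → 136 → 216 → 2 → 95 → 164 → … (one orbit).
4 cycles of lengths [74, 74, 74, 1].
sign(π) = (−1)^{n − #cycles} = (−1)^{223−4} = (−1)^219 = -1.

-1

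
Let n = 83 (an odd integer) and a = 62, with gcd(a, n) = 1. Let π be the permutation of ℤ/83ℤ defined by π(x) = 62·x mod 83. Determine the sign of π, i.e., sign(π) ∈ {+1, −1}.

-1

Orbit of 26 under x↦62x: [26, 35, 12, 80, 63, 5, 61]… (length divides ord_83(62)).
2 cycles of lengths [82, 1].
n − c = 83 − 2 = 81; sign = (−1)^81 = -1.
(62|83)_J = -1 (Zolotarev's lemma cross-check).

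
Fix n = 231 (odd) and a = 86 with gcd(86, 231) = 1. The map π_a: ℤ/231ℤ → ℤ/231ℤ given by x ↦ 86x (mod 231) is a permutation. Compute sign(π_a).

-1

Start at x=23: 23 → 130 → 92 → 58 → 137 → 1 → 86 → … (one orbit).
Decompose π into cycles: lengths [30, 30, 30, 30, 15, 15, 15, 15, 10, 10, 6, 6, 5, 5, 3, 3, 2, 1] (18 cycles, including the fixed point 0).
Σ(ℓ_i−1) = 231−18 = 213; sign = (−1)^213 = -1.
Check: (86/231) = -1 by Zolotarev.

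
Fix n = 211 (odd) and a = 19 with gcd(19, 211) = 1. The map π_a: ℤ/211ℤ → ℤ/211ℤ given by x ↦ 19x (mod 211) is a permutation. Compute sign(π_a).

Trace 201: π^k(201) = [201, 21, 188, 196, 137, 71, 83] for k=0..6.
Decompose π into cycles: lengths [15, 15, 15, 15, 15, 15, 15, 15, 15, 15, 15, 15, 15, 15, 1] (15 cycles, including the fixed point 0).
Σ(ℓ_i−1) = 211−15 = 196; sign = (−1)^196 = +1.
Zolotarev: (19|211) = +1, matching the cycle-count sign.

+1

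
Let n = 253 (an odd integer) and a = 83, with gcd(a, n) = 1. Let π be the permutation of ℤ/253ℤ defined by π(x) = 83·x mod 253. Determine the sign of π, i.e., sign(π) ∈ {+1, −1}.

+1

Trace 1: π^k(1) = [1, 83, 58, 7, 75, 153, 49] for k=0..6.
5 cycles of lengths [110, 110, 22, 10, 1].
n − c = 253 − 5 = 248; sign = (−1)^248 = +1.
Check: (83/253) = +1 by Zolotarev.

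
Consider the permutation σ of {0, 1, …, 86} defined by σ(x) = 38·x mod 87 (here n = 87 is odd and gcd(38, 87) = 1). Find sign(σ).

Orbit of 35 under x↦38x: [35, 25, 80, 82, 71, 1, 38]… (length divides ord_87(38)).
Cycle lengths of π_38 on ℤ/87ℤ: [14, 14, 14, 14, 14, 14, 2, 1]; 8 cycles in total.
sign(π) = (−1)^{n − #cycles} = (−1)^{87−8} = (−1)^79 = -1.
Check: (38/87) = -1 by Zolotarev.

-1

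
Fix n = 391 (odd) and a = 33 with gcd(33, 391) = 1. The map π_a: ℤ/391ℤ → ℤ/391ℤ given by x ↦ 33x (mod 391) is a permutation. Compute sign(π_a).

Trace 324: π^k(324) = [324, 135, 154, 390, 358, 84, 35] for k=0..6.
The orbit structure of x ↦ 33x mod 391: 26 orbits of sizes [22, 22, 22, 22, 22, 22, 22, 22, 22, 22, 22, 22, 22, 22, 22, 22, 22, 2, 2, 2, 2, 2, 2, 2, 2, 1].
26 cycles on 391: each ℓ→(−1)^(ℓ−1), product (−1)^365 = -1.
Zolotarev: (33|391) = -1, matching the cycle-count sign.

-1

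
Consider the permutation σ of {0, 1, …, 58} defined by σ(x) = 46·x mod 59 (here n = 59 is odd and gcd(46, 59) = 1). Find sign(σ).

Start at x=28: 28 → 49 → 12 → 21 → 22 → 9 → 1 → … (one orbit).
3 cycles of lengths [29, 29, 1].
With 3 cycles on 59 points, sign = (−1)^{59−3} = +1.

+1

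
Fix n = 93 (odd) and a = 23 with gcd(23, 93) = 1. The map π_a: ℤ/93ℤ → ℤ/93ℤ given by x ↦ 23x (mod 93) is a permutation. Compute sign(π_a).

Trace 1: π^k(1) = [1, 23, 64, 77, 4, 92, 70] for k=0..6.
11 cycles of lengths [10, 10, 10, 10, 10, 10, 10, 10, 10, 2, 1].
Σ(ℓ_i−1) = 93−11 = 82; sign = (−1)^82 = +1.

+1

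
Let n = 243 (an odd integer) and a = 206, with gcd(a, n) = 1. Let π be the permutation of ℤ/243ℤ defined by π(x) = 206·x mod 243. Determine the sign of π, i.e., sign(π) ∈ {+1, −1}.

Trace 125: π^k(125) = [125, 235, 53, 226, 143, 55, 152] for k=0..6.
π_206 has 14 disjoint cycles with lengths [54, 54, 54, 18, 18, 18, 6, 6, 6, 2, 2, 2, 2, 1] on {0,…,242}.
n − c = 243 − 14 = 229; sign = (−1)^229 = -1.
The Jacobi symbol (206|243) = -1 (Zolotarev) agrees.

-1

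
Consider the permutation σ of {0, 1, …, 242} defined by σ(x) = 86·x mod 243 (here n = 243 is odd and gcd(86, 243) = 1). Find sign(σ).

Start at x=145: 145 → 77 → 61 → 143 → 148 → 92 → 136 → … (one orbit).
6 cycles of lengths [162, 54, 18, 6, 2, 1].
6 cycles on 243: each ℓ→(−1)^(ℓ−1), product (−1)^237 = -1.

-1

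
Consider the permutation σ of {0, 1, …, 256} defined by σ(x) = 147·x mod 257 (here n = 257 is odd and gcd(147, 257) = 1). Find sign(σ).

-1

Orbit of 240 under x↦147x: [240, 71, 157, 206, 213, 214, 104]… (length divides ord_257(147)).
2 cycles of lengths [256, 1].
2 cycles on 257: each ℓ→(−1)^(ℓ−1), product (−1)^255 = -1.
Via Zolotarev, sign(π_{147}) = (147|257) = -1.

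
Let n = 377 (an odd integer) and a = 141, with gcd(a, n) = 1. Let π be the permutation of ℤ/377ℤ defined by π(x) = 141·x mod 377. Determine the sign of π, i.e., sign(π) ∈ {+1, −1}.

-1

Start at x=165: 165 → 268 → 88 → 344 → 248 → 284 → 82 → … (one orbit).
Decompose π into cycles: lengths [84, 84, 84, 84, 12, 7, 7, 7, 7, 1] (10 cycles, including the fixed point 0).
10 cycles on 377: each ℓ→(−1)^(ℓ−1), product (−1)^367 = -1.
Via Zolotarev, sign(π_{141}) = (141|377) = -1.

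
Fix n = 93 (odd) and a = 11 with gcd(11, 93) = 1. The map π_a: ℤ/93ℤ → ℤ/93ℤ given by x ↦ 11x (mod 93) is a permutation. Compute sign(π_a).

Trace 67: π^k(67) = [67, 86, 16, 83, 76, 92, 82] for k=0..6.
The orbit structure of x ↦ 11x mod 93: 5 orbits of sizes [30, 30, 30, 2, 1].
n − c = 93 − 5 = 88; sign = (−1)^88 = +1.
(11|93)_J = +1 (Zolotarev's lemma cross-check).

+1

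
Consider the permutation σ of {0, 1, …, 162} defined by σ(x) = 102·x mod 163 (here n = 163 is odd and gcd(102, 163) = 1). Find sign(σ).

-1

Orbit of 125 under x↦102x: [125, 36, 86, 133, 37, 25, 105]… (length divides ord_163(102)).
The orbit structure of x ↦ 102x mod 163: 4 orbits of sizes [54, 54, 54, 1].
n − c = 163 − 4 = 159; sign = (−1)^159 = -1.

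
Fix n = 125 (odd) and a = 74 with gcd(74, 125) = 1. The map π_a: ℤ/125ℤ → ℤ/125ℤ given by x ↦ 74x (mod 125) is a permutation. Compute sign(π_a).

+1

Trace 26: π^k(26) = [26, 49, 1, 74, 101, 99, 76] for k=0..6.
23 cycles of lengths [10, 10, 10, 10, 10, 10, 10, 10, 10, 10, 2, 2, 2, 2, 2, 2, 2, 2, 2, 2, 2, 2, 1].
sign(π) = (−1)^{n − #cycles} = (−1)^{125−23} = (−1)^102 = +1.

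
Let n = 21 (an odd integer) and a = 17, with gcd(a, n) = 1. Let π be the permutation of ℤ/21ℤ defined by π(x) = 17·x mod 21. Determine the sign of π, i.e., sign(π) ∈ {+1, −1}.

Start at x=16: 16 → 20 → 4 → 5 → 1 → 17 → 16 (one orbit).
5 cycles of lengths [6, 6, 6, 2, 1].
n − c = 21 − 5 = 16; sign = (−1)^16 = +1.

+1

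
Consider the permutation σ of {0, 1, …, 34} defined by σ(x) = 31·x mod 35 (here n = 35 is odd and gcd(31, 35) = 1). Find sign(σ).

-1

Trace 6: π^k(6) = [6, 11, 26, 1, 31, 16] for k=0..5.
Cycle lengths of π_31 on ℤ/35ℤ: [6, 6, 6, 6, 6, 1, 1, 1, 1, 1]; 10 cycles in total.
35 − 10 = 25 transpositions; sign(π) = (−1)^25 = -1.
The Jacobi symbol (31|35) = -1 (Zolotarev) agrees.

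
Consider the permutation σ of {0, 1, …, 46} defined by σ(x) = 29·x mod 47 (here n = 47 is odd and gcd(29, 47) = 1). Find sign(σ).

Orbit of 30 under x↦29x: [30, 24, 38, 21, 45, 36, 10]… (length divides ord_47(29)).
Cycle lengths of π_29 on ℤ/47ℤ: [46, 1]; 2 cycles in total.
n − c = 47 − 2 = 45; sign = (−1)^45 = -1.

-1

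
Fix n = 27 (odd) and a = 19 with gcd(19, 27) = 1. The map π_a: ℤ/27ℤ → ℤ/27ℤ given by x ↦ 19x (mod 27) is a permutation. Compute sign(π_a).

+1

Orbit of 1 under x↦19x: [1, 19, 10]… (length divides ord_27(19)).
Cycle type of π: 3×6 + 1×9; total 15 cycles.
n − c = 27 − 15 = 12; sign = (−1)^12 = +1.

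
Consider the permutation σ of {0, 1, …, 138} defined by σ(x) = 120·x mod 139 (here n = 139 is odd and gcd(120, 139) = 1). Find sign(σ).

Start at x=57: 57 → 29 → 5 → 44 → 137 → 38 → 112 → … (one orbit).
The orbit structure of x ↦ 120x mod 139: 3 orbits of sizes [69, 69, 1].
3 cycles on 139: each ℓ→(−1)^(ℓ−1), product (−1)^136 = +1.
The Jacobi symbol (120|139) = +1 (Zolotarev) agrees.

+1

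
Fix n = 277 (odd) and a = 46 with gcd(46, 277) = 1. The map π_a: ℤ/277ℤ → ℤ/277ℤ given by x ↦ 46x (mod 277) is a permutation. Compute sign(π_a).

-1

Trace 146: π^k(146) = [146, 68, 81, 125, 210, 242, 52] for k=0..6.
π_46 has 2 disjoint cycles with lengths [276, 1] on {0,…,276}.
Σ(ℓ_i−1) = 277−2 = 275; sign = (−1)^275 = -1.
The Jacobi symbol (46|277) = -1 (Zolotarev) agrees.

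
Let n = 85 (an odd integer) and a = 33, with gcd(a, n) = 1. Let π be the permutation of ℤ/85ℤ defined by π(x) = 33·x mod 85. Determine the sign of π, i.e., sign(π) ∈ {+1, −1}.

-1

Orbit of 33 under x↦33x: [33, 69, 67, 1]… (length divides ord_85(33)).
Decompose π into cycles: lengths [4, 4, 4, 4, 4, 4, 4, 4, 4, 4, 4, 4, 4, 4, 4, 4, 4, 2, 2, 2, 2, 2, 2, 2, 2, 1] (26 cycles, including the fixed point 0).
sign(π) = (−1)^{n − #cycles} = (−1)^{85−26} = (−1)^59 = -1.
The Jacobi symbol (33|85) = -1 (Zolotarev) agrees.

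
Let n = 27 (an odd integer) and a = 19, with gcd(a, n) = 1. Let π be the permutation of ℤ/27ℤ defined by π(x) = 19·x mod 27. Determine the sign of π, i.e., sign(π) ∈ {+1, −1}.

+1

Start at x=1: 1 → 19 → 10 → 1 (one orbit).
Cycle lengths of π_19 on ℤ/27ℤ: [3, 3, 3, 3, 3, 3, 1, 1, 1, 1, 1, 1, 1, 1, 1]; 15 cycles in total.
With 15 cycles on 27 points, sign = (−1)^{27−15} = +1.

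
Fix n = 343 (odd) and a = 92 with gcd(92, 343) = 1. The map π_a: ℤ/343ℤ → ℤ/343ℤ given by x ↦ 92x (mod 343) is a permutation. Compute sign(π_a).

+1

Start at x=148: 148 → 239 → 36 → 225 → 120 → 64 → 57 → … (one orbit).
The orbit structure of x ↦ 92x mod 343: 19 orbits of sizes [49, 49, 49, 49, 49, 49, 7, 7, 7, 7, 7, 7, 1, 1, 1, 1, 1, 1, 1].
Σ(ℓ_i−1) = 343−19 = 324; sign = (−1)^324 = +1.
(92|343)_J = +1 (Zolotarev's lemma cross-check).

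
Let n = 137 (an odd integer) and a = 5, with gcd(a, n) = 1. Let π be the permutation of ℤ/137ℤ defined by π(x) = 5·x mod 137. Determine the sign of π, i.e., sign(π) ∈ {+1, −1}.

Orbit of 21 under x↦5x: [21, 105, 114, 22, 110, 2, 10]… (length divides ord_137(5)).
The orbit structure of x ↦ 5x mod 137: 2 orbits of sizes [136, 1].
2 cycles on 137: each ℓ→(−1)^(ℓ−1), product (−1)^135 = -1.
Check: (5/137) = -1 by Zolotarev.

-1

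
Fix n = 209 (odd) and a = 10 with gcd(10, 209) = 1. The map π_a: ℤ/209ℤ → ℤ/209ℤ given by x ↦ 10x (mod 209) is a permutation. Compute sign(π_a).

Trace 177: π^k(177) = [177, 98, 144, 186, 188, 208, 199] for k=0..6.
Cycle lengths of π_10 on ℤ/209ℤ: [18, 18, 18, 18, 18, 18, 18, 18, 18, 18, 18, 2, 2, 2, 2, 2, 1]; 17 cycles in total.
209 − 17 = 192 transpositions; sign(π) = (−1)^192 = +1.
The Jacobi symbol (10|209) = +1 (Zolotarev) agrees.

+1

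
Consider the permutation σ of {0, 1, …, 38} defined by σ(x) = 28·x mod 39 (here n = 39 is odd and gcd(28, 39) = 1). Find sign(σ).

-1

Start at x=1: 1 → 28 → 4 → 34 → 16 → 19 → 25 → … (one orbit).
π_28 has 6 disjoint cycles with lengths [12, 12, 12, 1, 1, 1] on {0,…,38}.
With 6 cycles on 39 points, sign = (−1)^{39−6} = -1.
Via Zolotarev, sign(π_{28}) = (28|39) = -1.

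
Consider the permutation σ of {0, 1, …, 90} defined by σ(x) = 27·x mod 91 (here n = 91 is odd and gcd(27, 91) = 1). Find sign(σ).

Orbit of 27 under x↦27x: [27, 1]… (length divides ord_91(27)).
π_27 has 52 disjoint cycles with lengths [2, 2, 2, 2, 2, 2, 2, 2, 2, 2, 2, 2, 2, 2, 2, 2, 2, 2, 2, 2, 2, 2, 2, 2, 2, 2, 2, 2, 2, 2, 2, 2, 2, 2, 2, 2, 2, 2, 2, 1, 1, 1, 1, 1, 1, 1, 1, 1, 1, 1, 1, 1] on {0,…,90}.
52 cycles on 91: each ℓ→(−1)^(ℓ−1), product (−1)^39 = -1.
(27|91)_J = -1 (Zolotarev's lemma cross-check).

-1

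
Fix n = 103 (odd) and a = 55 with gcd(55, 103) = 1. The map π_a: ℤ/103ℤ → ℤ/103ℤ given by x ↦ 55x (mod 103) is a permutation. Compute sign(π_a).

Start at x=60: 60 → 4 → 14 → 49 → 17 → 8 → 28 → … (one orbit).
Decompose π into cycles: lengths [51, 51, 1] (3 cycles, including the fixed point 0).
sign(π) = (−1)^{n − #cycles} = (−1)^{103−3} = (−1)^100 = +1.
Via Zolotarev, sign(π_{55}) = (55|103) = +1.

+1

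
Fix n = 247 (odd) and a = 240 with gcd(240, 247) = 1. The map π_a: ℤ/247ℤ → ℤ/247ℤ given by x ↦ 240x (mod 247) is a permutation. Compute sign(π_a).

Orbit of 77 under x↦240x: [77, 202, 68, 18, 121, 141, 1]… (length divides ord_247(240)).
π_240 has 23 disjoint cycles with lengths [12, 12, 12, 12, 12, 12, 12, 12, 12, 12, 12, 12, 12, 12, 12, 12, 12, 12, 12, 6, 6, 6, 1] on {0,…,246}.
n − c = 247 − 23 = 224; sign = (−1)^224 = +1.
The Jacobi symbol (240|247) = +1 (Zolotarev) agrees.

+1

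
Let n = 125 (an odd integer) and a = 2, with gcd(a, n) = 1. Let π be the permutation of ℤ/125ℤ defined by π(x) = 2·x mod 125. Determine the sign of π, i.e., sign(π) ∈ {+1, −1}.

Trace 31: π^k(31) = [31, 62, 124, 123, 121, 117, 109] for k=0..6.
The orbit structure of x ↦ 2x mod 125: 4 orbits of sizes [100, 20, 4, 1].
Σ(ℓ_i−1) = 125−4 = 121; sign = (−1)^121 = -1.

-1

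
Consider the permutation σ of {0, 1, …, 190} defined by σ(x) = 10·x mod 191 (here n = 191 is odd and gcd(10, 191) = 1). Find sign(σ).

Trace 15: π^k(15) = [15, 150, 163, 102, 65, 77, 6] for k=0..6.
Cycle type of π: 95×2 + 1; total 3 cycles.
sign(π) = (−1)^{n − #cycles} = (−1)^{191−3} = (−1)^188 = +1.
Zolotarev: (10|191) = +1, matching the cycle-count sign.

+1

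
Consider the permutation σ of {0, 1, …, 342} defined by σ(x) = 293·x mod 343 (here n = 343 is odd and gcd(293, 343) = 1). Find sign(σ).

Orbit of 246 under x↦293x: [246, 48, 1, 293, 99, 195, 197]… (length divides ord_343(293)).
46 cycles of lengths [14, 14, 14, 14, 14, 14, 14, 14, 14, 14, 14, 14, 14, 14, 14, 14, 14, 14, 14, 14, 14, 2, 2, 2, 2, 2, 2, 2, 2, 2, 2, 2, 2, 2, 2, 2, 2, 2, 2, 2, 2, 2, 2, 2, 2, 1].
n − c = 343 − 46 = 297; sign = (−1)^297 = -1.

-1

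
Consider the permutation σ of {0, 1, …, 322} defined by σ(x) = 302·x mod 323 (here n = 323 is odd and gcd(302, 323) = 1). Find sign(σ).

+1

Trace 310: π^k(310) = [310, 273, 81, 237, 191, 188, 251] for k=0..6.
15 cycles of lengths [36, 36, 36, 36, 36, 36, 36, 36, 9, 9, 4, 4, 4, 4, 1].
With 15 cycles on 323 points, sign = (−1)^{323−15} = +1.
The Jacobi symbol (302|323) = +1 (Zolotarev) agrees.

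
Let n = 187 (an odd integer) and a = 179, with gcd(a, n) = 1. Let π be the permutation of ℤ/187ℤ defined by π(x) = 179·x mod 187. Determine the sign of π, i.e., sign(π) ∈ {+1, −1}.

Start at x=166: 166 → 168 → 152 → 93 → 4 → 155 → 69 → … (one orbit).
Decompose π into cycles: lengths [40, 40, 40, 40, 8, 8, 5, 5, 1] (9 cycles, including the fixed point 0).
Σ(ℓ_i−1) = 187−9 = 178; sign = (−1)^178 = +1.
Check: (179/187) = +1 by Zolotarev.

+1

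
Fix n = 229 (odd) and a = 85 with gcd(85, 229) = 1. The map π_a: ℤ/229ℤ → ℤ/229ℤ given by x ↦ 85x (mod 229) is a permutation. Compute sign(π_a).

+1

Start at x=33: 33 → 57 → 36 → 83 → 185 → 153 → 181 → … (one orbit).
Cycle type of π: 114×2 + 1; total 3 cycles.
sign(π) = (−1)^{n − #cycles} = (−1)^{229−3} = (−1)^226 = +1.
The Jacobi symbol (85|229) = +1 (Zolotarev) agrees.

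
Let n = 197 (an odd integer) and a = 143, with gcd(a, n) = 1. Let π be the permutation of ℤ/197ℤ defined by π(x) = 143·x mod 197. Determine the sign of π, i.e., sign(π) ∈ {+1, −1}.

+1

Trace 83: π^k(83) = [83, 49, 112, 59, 163, 63, 144] for k=0..6.
The orbit structure of x ↦ 143x mod 197: 3 orbits of sizes [98, 98, 1].
3 cycles on 197: each ℓ→(−1)^(ℓ−1), product (−1)^194 = +1.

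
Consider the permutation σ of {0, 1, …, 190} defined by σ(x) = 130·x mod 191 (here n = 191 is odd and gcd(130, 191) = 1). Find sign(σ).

Orbit of 81 under x↦130x: [81, 25, 3, 8, 85, 163, 180]… (length divides ord_191(130)).
3 cycles of lengths [95, 95, 1].
3 cycles on 191: each ℓ→(−1)^(ℓ−1), product (−1)^188 = +1.

+1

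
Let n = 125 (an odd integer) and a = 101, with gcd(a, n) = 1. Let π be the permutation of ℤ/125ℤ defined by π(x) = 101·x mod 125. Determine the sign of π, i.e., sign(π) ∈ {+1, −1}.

Start at x=101: 101 → 76 → 51 → 26 → 1 → 101 (one orbit).
Decompose π into cycles: lengths [5, 5, 5, 5, 5, 5, 5, 5, 5, 5, 5, 5, 5, 5, 5, 5, 5, 5, 5, 5, 1, 1, 1, 1, 1, 1, 1, 1, 1, 1, 1, 1, 1, 1, 1, 1, 1, 1, 1, 1, 1, 1, 1, 1, 1] (45 cycles, including the fixed point 0).
n − c = 125 − 45 = 80; sign = (−1)^80 = +1.

+1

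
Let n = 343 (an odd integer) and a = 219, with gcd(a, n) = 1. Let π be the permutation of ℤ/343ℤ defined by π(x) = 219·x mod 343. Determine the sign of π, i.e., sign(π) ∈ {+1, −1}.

Start at x=312: 312 → 71 → 114 → 270 → 134 → 191 → 326 → … (one orbit).
π_219 has 7 disjoint cycles with lengths [147, 147, 21, 21, 3, 3, 1] on {0,…,342}.
7 cycles on 343: each ℓ→(−1)^(ℓ−1), product (−1)^336 = +1.
(219|343)_J = +1 (Zolotarev's lemma cross-check).

+1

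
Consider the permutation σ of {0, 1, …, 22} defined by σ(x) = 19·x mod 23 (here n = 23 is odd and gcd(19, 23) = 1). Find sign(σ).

-1

Orbit of 15 under x↦19x: [15, 9, 10, 6, 22, 4, 7]… (length divides ord_23(19)).
The orbit structure of x ↦ 19x mod 23: 2 orbits of sizes [22, 1].
With 2 cycles on 23 points, sign = (−1)^{23−2} = -1.
The Jacobi symbol (19|23) = -1 (Zolotarev) agrees.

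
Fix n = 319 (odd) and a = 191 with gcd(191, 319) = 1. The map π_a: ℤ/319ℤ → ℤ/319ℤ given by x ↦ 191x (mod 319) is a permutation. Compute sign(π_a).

Trace 59: π^k(59) = [59, 104, 86, 157, 1, 191, 115] for k=0..6.
Cycle lengths of π_191 on ℤ/319ℤ: [20, 20, 20, 20, 20, 20, 20, 20, 20, 20, 20, 20, 20, 20, 5, 5, 4, 4, 4, 4, 4, 4, 4, 1]; 24 cycles in total.
With 24 cycles on 319 points, sign = (−1)^{319−24} = -1.
Via Zolotarev, sign(π_{191}) = (191|319) = -1.

-1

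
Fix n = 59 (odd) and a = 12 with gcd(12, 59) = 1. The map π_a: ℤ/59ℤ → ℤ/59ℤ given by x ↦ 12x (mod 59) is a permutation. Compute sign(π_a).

+1

Trace 21: π^k(21) = [21, 16, 15, 3, 36, 19, 51] for k=0..6.
Cycle type of π: 29×2 + 1; total 3 cycles.
3 cycles on 59: each ℓ→(−1)^(ℓ−1), product (−1)^56 = +1.
The Jacobi symbol (12|59) = +1 (Zolotarev) agrees.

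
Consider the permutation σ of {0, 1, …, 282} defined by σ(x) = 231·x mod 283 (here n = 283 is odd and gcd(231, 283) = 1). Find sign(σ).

-1

Trace 229: π^k(229) = [229, 261, 12, 225, 186, 233, 53] for k=0..6.
2 cycles of lengths [282, 1].
With 2 cycles on 283 points, sign = (−1)^{283−2} = -1.
The Jacobi symbol (231|283) = -1 (Zolotarev) agrees.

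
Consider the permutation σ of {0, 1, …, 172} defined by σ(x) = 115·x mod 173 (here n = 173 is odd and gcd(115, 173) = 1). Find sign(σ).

Trace 56: π^k(56) = [56, 39, 160, 62, 37, 103, 81] for k=0..6.
The orbit structure of x ↦ 115x mod 173: 2 orbits of sizes [172, 1].
173 − 2 = 171 transpositions; sign(π) = (−1)^171 = -1.
Check: (115/173) = -1 by Zolotarev.

-1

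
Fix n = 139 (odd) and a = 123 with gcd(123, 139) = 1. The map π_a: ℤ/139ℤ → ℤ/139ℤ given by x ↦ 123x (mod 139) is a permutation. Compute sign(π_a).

Start at x=122: 122 → 133 → 96 → 132 → 112 → 15 → 38 → … (one orbit).
Cycle lengths of π_123 on ℤ/139ℤ: [138, 1]; 2 cycles in total.
With 2 cycles on 139 points, sign = (−1)^{139−2} = -1.

-1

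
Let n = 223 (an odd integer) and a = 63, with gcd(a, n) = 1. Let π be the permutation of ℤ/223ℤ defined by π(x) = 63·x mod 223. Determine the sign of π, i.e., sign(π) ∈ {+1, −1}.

Orbit of 98 under x↦63x: [98, 153, 50, 28, 203, 78, 8]… (length divides ord_223(63)).
Decompose π into cycles: lengths [111, 111, 1] (3 cycles, including the fixed point 0).
n − c = 223 − 3 = 220; sign = (−1)^220 = +1.
Zolotarev: (63|223) = +1, matching the cycle-count sign.

+1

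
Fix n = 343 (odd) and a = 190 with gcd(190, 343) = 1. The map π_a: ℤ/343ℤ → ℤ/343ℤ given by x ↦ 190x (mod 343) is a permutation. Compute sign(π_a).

+1

Start at x=36: 36 → 323 → 316 → 15 → 106 → 246 → 92 → … (one orbit).
Decompose π into cycles: lengths [49, 49, 49, 49, 49, 49, 7, 7, 7, 7, 7, 7, 1, 1, 1, 1, 1, 1, 1] (19 cycles, including the fixed point 0).
sign(π) = (−1)^{n − #cycles} = (−1)^{343−19} = (−1)^324 = +1.
Via Zolotarev, sign(π_{190}) = (190|343) = +1.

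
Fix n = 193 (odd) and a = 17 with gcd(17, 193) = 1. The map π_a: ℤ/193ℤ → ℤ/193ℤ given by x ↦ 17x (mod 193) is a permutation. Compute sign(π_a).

Start at x=67: 67 → 174 → 63 → 106 → 65 → 140 → 64 → … (one orbit).
Cycle type of π: 192 + 1; total 2 cycles.
sign(π) = (−1)^{n − #cycles} = (−1)^{193−2} = (−1)^191 = -1.
(17|193)_J = -1 (Zolotarev's lemma cross-check).

-1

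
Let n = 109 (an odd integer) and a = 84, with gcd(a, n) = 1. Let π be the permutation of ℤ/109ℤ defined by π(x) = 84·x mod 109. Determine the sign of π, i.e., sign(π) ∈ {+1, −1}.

+1

Orbit of 15 under x↦84x: [15, 61, 1, 84, 80, 71, 78]… (length divides ord_109(84)).
π_84 has 3 disjoint cycles with lengths [54, 54, 1] on {0,…,108}.
109 − 3 = 106 transpositions; sign(π) = (−1)^106 = +1.
Check: (84/109) = +1 by Zolotarev.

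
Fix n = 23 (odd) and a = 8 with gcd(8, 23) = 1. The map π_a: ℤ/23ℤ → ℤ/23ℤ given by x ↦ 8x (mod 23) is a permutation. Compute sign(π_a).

+1

Trace 8: π^k(8) = [8, 18, 6, 2, 16, 13, 12] for k=0..6.
Cycle lengths of π_8 on ℤ/23ℤ: [11, 11, 1]; 3 cycles in total.
3 cycles on 23: each ℓ→(−1)^(ℓ−1), product (−1)^20 = +1.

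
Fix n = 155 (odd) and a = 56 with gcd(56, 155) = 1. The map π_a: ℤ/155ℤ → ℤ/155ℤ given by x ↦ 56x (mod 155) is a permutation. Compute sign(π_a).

Start at x=1: 1 → 56 → 36 → 1 (one orbit).
Decompose π into cycles: lengths [3, 3, 3, 3, 3, 3, 3, 3, 3, 3, 3, 3, 3, 3, 3, 3, 3, 3, 3, 3, 3, 3, 3, 3, 3, 3, 3, 3, 3, 3, 3, 3, 3, 3, 3, 3, 3, 3, 3, 3, 3, 3, 3, 3, 3, 3, 3, 3, 3, 3, 1, 1, 1, 1, 1] (55 cycles, including the fixed point 0).
n − c = 155 − 55 = 100; sign = (−1)^100 = +1.
(56|155)_J = +1 (Zolotarev's lemma cross-check).

+1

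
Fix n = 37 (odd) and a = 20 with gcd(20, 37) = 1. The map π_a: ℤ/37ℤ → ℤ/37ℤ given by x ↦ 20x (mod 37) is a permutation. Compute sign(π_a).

Orbit of 4 under x↦20x: [4, 6, 9, 32, 11, 35, 34]… (length divides ord_37(20)).
The orbit structure of x ↦ 20x mod 37: 2 orbits of sizes [36, 1].
37 − 2 = 35 transpositions; sign(π) = (−1)^35 = -1.
Zolotarev: (20|37) = -1, matching the cycle-count sign.

-1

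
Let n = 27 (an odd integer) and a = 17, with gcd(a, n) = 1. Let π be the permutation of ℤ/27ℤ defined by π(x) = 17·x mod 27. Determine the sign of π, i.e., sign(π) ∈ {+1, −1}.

-1

Orbit of 26 under x↦17x: [26, 10, 8, 1, 17, 19]… (length divides ord_27(17)).
8 cycles of lengths [6, 6, 6, 2, 2, 2, 2, 1].
With 8 cycles on 27 points, sign = (−1)^{27−8} = -1.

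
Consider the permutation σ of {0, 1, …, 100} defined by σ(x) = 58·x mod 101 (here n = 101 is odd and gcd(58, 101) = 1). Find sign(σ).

+1

Trace 95: π^k(95) = [95, 56, 16, 19, 92, 84, 24] for k=0..6.
5 cycles of lengths [25, 25, 25, 25, 1].
sign(π) = (−1)^{n − #cycles} = (−1)^{101−5} = (−1)^96 = +1.
Zolotarev: (58|101) = +1, matching the cycle-count sign.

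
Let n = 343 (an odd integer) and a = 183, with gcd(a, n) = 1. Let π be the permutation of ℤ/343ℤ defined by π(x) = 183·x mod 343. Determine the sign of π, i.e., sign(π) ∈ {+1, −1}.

+1

Start at x=85: 85 → 120 → 8 → 92 → 29 → 162 → 148 → … (one orbit).
Cycle type of π: 49×6 + 7×6 + 1×7; total 19 cycles.
19 cycles on 343: each ℓ→(−1)^(ℓ−1), product (−1)^324 = +1.
Via Zolotarev, sign(π_{183}) = (183|343) = +1.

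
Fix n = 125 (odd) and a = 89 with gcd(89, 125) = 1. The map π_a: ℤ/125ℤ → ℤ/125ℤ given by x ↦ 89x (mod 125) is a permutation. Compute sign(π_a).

+1

Start at x=21: 21 → 119 → 91 → 99 → 61 → 54 → 56 → … (one orbit).
Cycle lengths of π_89 on ℤ/125ℤ: [50, 50, 10, 10, 2, 2, 1]; 7 cycles in total.
n − c = 125 − 7 = 118; sign = (−1)^118 = +1.
(89|125)_J = +1 (Zolotarev's lemma cross-check).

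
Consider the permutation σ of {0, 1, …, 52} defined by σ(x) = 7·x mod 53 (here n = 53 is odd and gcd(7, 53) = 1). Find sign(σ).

Trace 7: π^k(7) = [7, 49, 25, 16, 6, 42, 29] for k=0..6.
Cycle type of π: 26×2 + 1; total 3 cycles.
53 − 3 = 50 transpositions; sign(π) = (−1)^50 = +1.
(7|53)_J = +1 (Zolotarev's lemma cross-check).

+1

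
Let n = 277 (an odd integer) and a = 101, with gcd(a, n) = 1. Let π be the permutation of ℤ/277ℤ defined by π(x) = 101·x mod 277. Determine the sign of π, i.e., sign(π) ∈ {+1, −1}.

-1

Start at x=144: 144 → 140 → 13 → 205 → 207 → 132 → 36 → … (one orbit).
π_101 has 2 disjoint cycles with lengths [276, 1] on {0,…,276}.
With 2 cycles on 277 points, sign = (−1)^{277−2} = -1.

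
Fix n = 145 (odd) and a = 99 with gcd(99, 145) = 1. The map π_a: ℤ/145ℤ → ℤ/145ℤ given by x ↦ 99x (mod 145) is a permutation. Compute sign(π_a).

-1

Start at x=86: 86 → 104 → 1 → 99 → 86 (one orbit).
The orbit structure of x ↦ 99x mod 145: 38 orbits of sizes [4, 4, 4, 4, 4, 4, 4, 4, 4, 4, 4, 4, 4, 4, 4, 4, 4, 4, 4, 4, 4, 4, 4, 4, 4, 4, 4, 4, 4, 4, 4, 4, 4, 4, 4, 2, 2, 1].
With 38 cycles on 145 points, sign = (−1)^{145−38} = -1.
The Jacobi symbol (99|145) = -1 (Zolotarev) agrees.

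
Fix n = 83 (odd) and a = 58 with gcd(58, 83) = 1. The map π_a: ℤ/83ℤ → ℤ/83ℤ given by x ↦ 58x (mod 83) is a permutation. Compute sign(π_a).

-1

Start at x=35: 35 → 38 → 46 → 12 → 32 → 30 → 80 → … (one orbit).
π_58 has 2 disjoint cycles with lengths [82, 1] on {0,…,82}.
sign(π) = (−1)^{n − #cycles} = (−1)^{83−2} = (−1)^81 = -1.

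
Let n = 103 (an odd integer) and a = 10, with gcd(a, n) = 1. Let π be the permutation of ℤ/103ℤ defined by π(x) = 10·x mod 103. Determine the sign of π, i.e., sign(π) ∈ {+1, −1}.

Trace 10: π^k(10) = [10, 100, 73, 9, 90, 76, 39] for k=0..6.
Cycle type of π: 34×3 + 1; total 4 cycles.
103 − 4 = 99 transpositions; sign(π) = (−1)^99 = -1.
(10|103)_J = -1 (Zolotarev's lemma cross-check).

-1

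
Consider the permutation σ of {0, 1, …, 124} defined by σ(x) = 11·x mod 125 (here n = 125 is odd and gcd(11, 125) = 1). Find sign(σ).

+1

Start at x=101: 101 → 111 → 96 → 56 → 116 → 26 → 36 → … (one orbit).
π_11 has 13 disjoint cycles with lengths [25, 25, 25, 25, 5, 5, 5, 5, 1, 1, 1, 1, 1] on {0,…,124}.
With 13 cycles on 125 points, sign = (−1)^{125−13} = +1.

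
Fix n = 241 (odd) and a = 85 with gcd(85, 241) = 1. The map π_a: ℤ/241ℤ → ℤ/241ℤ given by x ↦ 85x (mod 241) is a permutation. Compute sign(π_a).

Trace 208: π^k(208) = [208, 87, 165, 47, 139, 6, 28] for k=0..6.
4 cycles of lengths [80, 80, 80, 1].
sign(π) = (−1)^{n − #cycles} = (−1)^{241−4} = (−1)^237 = -1.

-1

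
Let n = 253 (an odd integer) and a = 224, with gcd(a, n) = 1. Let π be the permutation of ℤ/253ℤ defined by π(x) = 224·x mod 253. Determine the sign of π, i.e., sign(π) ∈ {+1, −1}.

Trace 114: π^k(114) = [114, 236, 240, 124, 199, 48, 126] for k=0..6.
Decompose π into cycles: lengths [110, 110, 22, 5, 5, 1] (6 cycles, including the fixed point 0).
With 6 cycles on 253 points, sign = (−1)^{253−6} = -1.

-1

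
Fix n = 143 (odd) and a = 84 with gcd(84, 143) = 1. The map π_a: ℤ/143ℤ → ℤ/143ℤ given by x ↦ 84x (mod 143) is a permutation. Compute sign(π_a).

Start at x=69: 69 → 76 → 92 → 6 → 75 → 8 → 100 → … (one orbit).
Decompose π into cycles: lengths [60, 60, 12, 10, 1] (5 cycles, including the fixed point 0).
n − c = 143 − 5 = 138; sign = (−1)^138 = +1.
Via Zolotarev, sign(π_{84}) = (84|143) = +1.

+1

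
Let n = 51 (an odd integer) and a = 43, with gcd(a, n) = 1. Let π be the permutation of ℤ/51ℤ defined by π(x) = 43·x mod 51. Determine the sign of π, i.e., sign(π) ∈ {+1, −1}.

+1

Orbit of 25 under x↦43x: [25, 4, 19, 1, 43, 13, 49]… (length divides ord_51(43)).
The orbit structure of x ↦ 43x mod 51: 9 orbits of sizes [8, 8, 8, 8, 8, 8, 1, 1, 1].
Σ(ℓ_i−1) = 51−9 = 42; sign = (−1)^42 = +1.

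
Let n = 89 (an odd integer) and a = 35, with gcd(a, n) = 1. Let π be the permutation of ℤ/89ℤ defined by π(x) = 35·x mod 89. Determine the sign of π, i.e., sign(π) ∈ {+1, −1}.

Orbit of 22 under x↦35x: [22, 58, 72, 28, 1, 35, 68]… (length divides ord_89(35)).
π_35 has 2 disjoint cycles with lengths [88, 1] on {0,…,88}.
n − c = 89 − 2 = 87; sign = (−1)^87 = -1.
The Jacobi symbol (35|89) = -1 (Zolotarev) agrees.

-1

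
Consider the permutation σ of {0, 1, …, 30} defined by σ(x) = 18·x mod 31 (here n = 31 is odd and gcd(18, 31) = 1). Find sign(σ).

+1

Orbit of 9 under x↦18x: [9, 7, 2, 5, 28, 8, 20]… (length divides ord_31(18)).
Decompose π into cycles: lengths [15, 15, 1] (3 cycles, including the fixed point 0).
Σ(ℓ_i−1) = 31−3 = 28; sign = (−1)^28 = +1.
(18|31)_J = +1 (Zolotarev's lemma cross-check).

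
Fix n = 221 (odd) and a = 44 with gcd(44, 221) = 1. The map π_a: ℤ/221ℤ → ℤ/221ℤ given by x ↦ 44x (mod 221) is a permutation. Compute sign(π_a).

+1

Orbit of 109 under x↦44x: [109, 155, 190, 183, 96, 25, 216]… (length divides ord_221(44)).
π_44 has 17 disjoint cycles with lengths [16, 16, 16, 16, 16, 16, 16, 16, 16, 16, 16, 16, 16, 4, 4, 4, 1] on {0,…,220}.
221 − 17 = 204 transpositions; sign(π) = (−1)^204 = +1.
The Jacobi symbol (44|221) = +1 (Zolotarev) agrees.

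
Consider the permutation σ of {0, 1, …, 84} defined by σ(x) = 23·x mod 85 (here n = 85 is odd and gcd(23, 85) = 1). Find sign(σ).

Orbit of 22 under x↦23x: [22, 81, 78, 9, 37, 1, 23]… (length divides ord_85(23)).
The orbit structure of x ↦ 23x mod 85: 7 orbits of sizes [16, 16, 16, 16, 16, 4, 1].
7 cycles on 85: each ℓ→(−1)^(ℓ−1), product (−1)^78 = +1.

+1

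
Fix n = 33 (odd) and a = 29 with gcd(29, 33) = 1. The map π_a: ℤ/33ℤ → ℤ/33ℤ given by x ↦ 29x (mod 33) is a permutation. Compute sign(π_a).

Orbit of 31 under x↦29x: [31, 8, 1, 29, 16, 2, 25]… (length divides ord_33(29)).
5 cycles of lengths [10, 10, 10, 2, 1].
Σ(ℓ_i−1) = 33−5 = 28; sign = (−1)^28 = +1.

+1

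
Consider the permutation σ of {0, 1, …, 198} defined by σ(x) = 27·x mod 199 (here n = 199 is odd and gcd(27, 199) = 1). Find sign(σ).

-1

Orbit of 88 under x↦27x: [88, 187, 74, 8, 17, 61, 55]… (length divides ord_199(27)).
The orbit structure of x ↦ 27x mod 199: 4 orbits of sizes [66, 66, 66, 1].
Σ(ℓ_i−1) = 199−4 = 195; sign = (−1)^195 = -1.
Via Zolotarev, sign(π_{27}) = (27|199) = -1.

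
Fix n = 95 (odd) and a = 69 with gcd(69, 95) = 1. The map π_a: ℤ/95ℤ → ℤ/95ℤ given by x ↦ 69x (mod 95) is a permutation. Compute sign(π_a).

Start at x=26: 26 → 84 → 1 → 69 → 11 → 94 → 26 (one orbit).
π_69 has 18 disjoint cycles with lengths [6, 6, 6, 6, 6, 6, 6, 6, 6, 6, 6, 6, 6, 6, 6, 2, 2, 1] on {0,…,94}.
n − c = 95 − 18 = 77; sign = (−1)^77 = -1.

-1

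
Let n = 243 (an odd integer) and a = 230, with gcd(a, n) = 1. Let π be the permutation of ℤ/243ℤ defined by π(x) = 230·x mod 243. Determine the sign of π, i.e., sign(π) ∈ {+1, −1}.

Trace 25: π^k(25) = [25, 161, 94, 236, 91, 32, 70] for k=0..6.
π_230 has 6 disjoint cycles with lengths [162, 54, 18, 6, 2, 1] on {0,…,242}.
n − c = 243 − 6 = 237; sign = (−1)^237 = -1.

-1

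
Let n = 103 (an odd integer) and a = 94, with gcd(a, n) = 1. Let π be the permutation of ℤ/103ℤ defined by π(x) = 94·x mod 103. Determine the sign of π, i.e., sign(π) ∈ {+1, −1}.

-1

Trace 24: π^k(24) = [24, 93, 90, 14, 80, 1, 94] for k=0..6.
Decompose π into cycles: lengths [34, 34, 34, 1] (4 cycles, including the fixed point 0).
Σ(ℓ_i−1) = 103−4 = 99; sign = (−1)^99 = -1.
(94|103)_J = -1 (Zolotarev's lemma cross-check).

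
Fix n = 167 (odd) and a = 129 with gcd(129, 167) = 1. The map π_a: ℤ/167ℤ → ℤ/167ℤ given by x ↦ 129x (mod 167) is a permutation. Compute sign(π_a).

-1

Trace 69: π^k(69) = [69, 50, 104, 56, 43, 36, 135] for k=0..6.
The orbit structure of x ↦ 129x mod 167: 2 orbits of sizes [166, 1].
2 cycles on 167: each ℓ→(−1)^(ℓ−1), product (−1)^165 = -1.
Check: (129/167) = -1 by Zolotarev.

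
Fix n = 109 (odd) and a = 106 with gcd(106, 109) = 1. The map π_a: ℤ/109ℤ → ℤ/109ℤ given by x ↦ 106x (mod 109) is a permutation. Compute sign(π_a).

Start at x=9: 9 → 82 → 81 → 84 → 75 → 102 → 21 → … (one orbit).
Cycle type of π: 54×2 + 1; total 3 cycles.
Σ(ℓ_i−1) = 109−3 = 106; sign = (−1)^106 = +1.
Zolotarev: (106|109) = +1, matching the cycle-count sign.

+1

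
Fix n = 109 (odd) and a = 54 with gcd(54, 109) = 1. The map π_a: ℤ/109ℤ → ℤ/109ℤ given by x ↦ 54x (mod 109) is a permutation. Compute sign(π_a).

-1

Start at x=2: 2 → 108 → 55 → 27 → 41 → 34 → 92 → … (one orbit).
4 cycles of lengths [36, 36, 36, 1].
With 4 cycles on 109 points, sign = (−1)^{109−4} = -1.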